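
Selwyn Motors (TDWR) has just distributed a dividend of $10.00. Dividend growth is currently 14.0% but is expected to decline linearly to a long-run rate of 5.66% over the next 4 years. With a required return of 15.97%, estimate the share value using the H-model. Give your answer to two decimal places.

H-model: P₀ = D₀[(1+g_L) + H(g_S−g_L)]/(r−g_L), with H = 4/2 = 2.
P₀ = 10.00 × [(1+0.0566) + 2×(0.14−0.0566)] / (0.1597−0.0566)
   = 10.00 × 1.2234 / 0.1031 = 118.6615

$118.66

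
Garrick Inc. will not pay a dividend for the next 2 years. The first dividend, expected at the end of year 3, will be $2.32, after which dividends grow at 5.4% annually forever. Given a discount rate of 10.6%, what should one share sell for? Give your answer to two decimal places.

Deferred-dividend DDM. At t=2 the remaining stream is a growing perpetuity with first payment D_3 = 2.32.
V_2 = D_3/(r−g) = 2.32/(0.106−0.054) = 44.6154
P₀ = V_2/(1+r)^2 = 44.6154/(1+0.106)^2 = 36.4732

$36.47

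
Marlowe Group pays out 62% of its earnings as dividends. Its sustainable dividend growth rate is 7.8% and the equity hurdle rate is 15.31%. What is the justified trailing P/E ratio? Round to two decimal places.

Justified trailing P/E = b(1+g)/(r−g) = 0.62×(1+0.078)/(0.1531−0.078) = 8.8996

8.90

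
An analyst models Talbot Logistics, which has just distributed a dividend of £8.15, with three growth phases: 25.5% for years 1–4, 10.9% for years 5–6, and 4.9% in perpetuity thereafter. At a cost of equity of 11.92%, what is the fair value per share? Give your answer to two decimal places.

£258.24

Three-stage DDM. Project D₁…D_6; terminal Gordon value at t=6 with g = 0.049; discount at r = 0.1192.
D_1 = 10.2282
D_2 = 12.8365
D_3 = 16.1097
D_4 = 20.2177
D_5 = 22.4215
D_6 = 24.8654
TV_6 = 26.0838/(0.1192−0.049) = 371.5643
P₀ = Σ Dₜ/(1+r)ᵗ + TV_6/(1+r)^6 = 258.2380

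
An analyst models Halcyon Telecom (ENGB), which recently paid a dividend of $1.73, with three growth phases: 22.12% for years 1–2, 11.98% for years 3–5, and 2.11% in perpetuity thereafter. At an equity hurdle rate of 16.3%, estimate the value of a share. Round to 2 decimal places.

$21.28

Three-stage DDM. Project D₁…D_5; terminal Gordon value at t=5 with g = 0.0211; discount at r = 0.163.
D_1 = 2.1127
D_2 = 2.5800
D_3 = 2.8891
D_4 = 3.2352
D_5 = 3.6228
TV_5 = 3.6992/(0.163−0.0211) = 26.0692
P₀ = Σ Dₜ/(1+r)ᵗ + TV_5/(1+r)^5 = 21.2844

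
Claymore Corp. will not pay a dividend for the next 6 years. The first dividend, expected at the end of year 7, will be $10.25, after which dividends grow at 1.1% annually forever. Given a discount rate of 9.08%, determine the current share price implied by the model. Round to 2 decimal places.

$76.25

Deferred-dividend DDM. At t=6 the remaining stream is a growing perpetuity with first payment D_7 = 10.25.
V_6 = D_7/(r−g) = 10.25/(0.0908−0.011) = 128.4461
P₀ = V_6/(1+r)^6 = 128.4461/(1+0.0908)^6 = 76.2518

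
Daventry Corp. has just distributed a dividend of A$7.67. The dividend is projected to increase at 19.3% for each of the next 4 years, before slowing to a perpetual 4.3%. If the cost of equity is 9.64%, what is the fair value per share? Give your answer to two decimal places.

Two-stage DDM. Project D₁…D_4 at 0.193, terminal growth 0.043, discount at r = 0.0964.
D_1 = 9.1503
D_2 = 10.9163
D_3 = 13.0232
D_4 = 15.5366
Terminal value at t=4: TV = D_5/(r−g) = 16.2047/(0.0964−0.043) = 303.4591
P₀ = 9.1503/(1+0.0964)^1 + 10.9163/(1+0.0964)^2 + 13.0232/(1+0.0964)^3 + 15.5366/(1+0.0964)^4 + 303.4591/(1+0.0964)^4 = 248.0622

A$248.06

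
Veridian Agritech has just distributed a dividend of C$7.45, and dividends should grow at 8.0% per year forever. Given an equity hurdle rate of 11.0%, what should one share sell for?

Gordon growth model: P₀ = D₁/(r − g). D₁ = 7.45 × (1 + 0.08) = 8.0460.
P₀ = 8.0460 / (0.11 − 0.08) = 8.0460 / 0.03 = 268.2000

C$268.20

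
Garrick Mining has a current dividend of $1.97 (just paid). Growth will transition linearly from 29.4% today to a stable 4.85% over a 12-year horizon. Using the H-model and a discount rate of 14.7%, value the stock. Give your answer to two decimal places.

H-model: P₀ = D₀[(1+g_L) + H(g_S−g_L)]/(r−g_L), with H = 12/2 = 6.
P₀ = 1.97 × [(1+0.0485) + 6×(0.294−0.0485)] / (0.147−0.0485)
   = 1.97 × 2.5215 / 0.0985 = 50.4300

$50.43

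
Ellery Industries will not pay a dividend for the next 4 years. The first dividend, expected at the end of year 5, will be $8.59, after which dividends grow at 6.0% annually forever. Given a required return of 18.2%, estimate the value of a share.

$36.07

Deferred-dividend DDM. At t=4 the remaining stream is a growing perpetuity with first payment D_5 = 8.59.
V_4 = D_5/(r−g) = 8.59/(0.182−0.06) = 70.4098
P₀ = V_4/(1+r)^4 = 70.4098/(1+0.182)^4 = 36.0714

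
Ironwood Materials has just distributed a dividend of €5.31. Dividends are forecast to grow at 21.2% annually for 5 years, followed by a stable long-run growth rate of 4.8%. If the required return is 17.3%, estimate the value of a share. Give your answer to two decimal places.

€81.75

Two-stage DDM. Project D₁…D_5 at 0.212, terminal growth 0.048, discount at r = 0.173.
D_1 = 6.4357
D_2 = 7.8001
D_3 = 9.4537
D_4 = 11.4579
D_5 = 13.8870
Terminal value at t=5: TV = D_6/(r−g) = 14.5535/(0.173−0.048) = 116.4284
P₀ = 6.4357/(1+0.173)^1 + 7.8001/(1+0.173)^2 + 9.4537/(1+0.173)^3 + 11.4579/(1+0.173)^4 + 13.8870/(1+0.173)^5 + 116.4284/(1+0.173)^5 = 81.7472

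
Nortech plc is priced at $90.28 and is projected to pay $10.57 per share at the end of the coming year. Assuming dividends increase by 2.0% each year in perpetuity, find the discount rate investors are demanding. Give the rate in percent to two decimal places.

Rearranging the constant-growth DDM: r = D₁/P₀ + g.
r = 10.5700 / 90.28 + 0.02 = 0.11708 + 0.02 = 0.13708

13.71%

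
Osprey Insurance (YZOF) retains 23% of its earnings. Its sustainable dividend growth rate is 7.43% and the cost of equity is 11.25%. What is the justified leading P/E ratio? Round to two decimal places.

Payout ratio b = 1 − 0.23 = 0.77.
Justified leading P/E = b/(r−g) = 0.77/(0.1125−0.0743) = 20.1571

20.16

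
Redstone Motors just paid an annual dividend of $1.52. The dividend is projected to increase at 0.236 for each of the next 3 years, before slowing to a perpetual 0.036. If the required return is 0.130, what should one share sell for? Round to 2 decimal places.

$27.39

Two-stage DDM. Project D₁…D_3 at 0.236, terminal growth 0.036, discount at r = 0.13.
D_1 = 1.8787
D_2 = 2.3221
D_3 = 2.8701
Terminal value at t=3: TV = D_4/(r−g) = 2.9734/(0.13−0.036) = 31.6323
P₀ = 1.8787/(1+0.13)^1 + 2.3221/(1+0.13)^2 + 2.8701/(1+0.13)^3 + 31.6323/(1+0.13)^3 = 27.3930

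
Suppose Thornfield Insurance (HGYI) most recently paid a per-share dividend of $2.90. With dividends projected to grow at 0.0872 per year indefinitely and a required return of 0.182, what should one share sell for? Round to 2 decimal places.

Gordon growth model: P₀ = D₁/(r − g). D₁ = 2.90 × (1 + 0.0872) = 3.1529.
P₀ = 3.1529 / (0.182 − 0.0872) = 3.1529 / 0.0948 = 33.2582

$33.26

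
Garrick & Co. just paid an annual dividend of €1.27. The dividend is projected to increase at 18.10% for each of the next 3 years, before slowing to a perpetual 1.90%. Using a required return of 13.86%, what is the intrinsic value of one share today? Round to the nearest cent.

€16.18

Two-stage DDM. Project D₁…D_3 at 0.181, terminal growth 0.019, discount at r = 0.1386.
D_1 = 1.4999
D_2 = 1.7713
D_3 = 2.0920
Terminal value at t=3: TV = D_4/(r−g) = 2.1317/(0.1386−0.019) = 17.8236
P₀ = 1.4999/(1+0.1386)^1 + 1.7713/(1+0.1386)^2 + 2.0920/(1+0.1386)^3 + 17.8236/(1+0.1386)^3 = 16.1758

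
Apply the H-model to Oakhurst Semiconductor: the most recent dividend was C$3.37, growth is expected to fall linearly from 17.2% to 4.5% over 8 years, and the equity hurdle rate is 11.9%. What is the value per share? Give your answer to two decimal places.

H-model: P₀ = D₀[(1+g_L) + H(g_S−g_L)]/(r−g_L), with H = 8/2 = 4.
P₀ = 3.37 × [(1+0.045) + 4×(0.172−0.045)] / (0.119−0.045)
   = 3.37 × 1.5530 / 0.074 = 70.7245

C$70.72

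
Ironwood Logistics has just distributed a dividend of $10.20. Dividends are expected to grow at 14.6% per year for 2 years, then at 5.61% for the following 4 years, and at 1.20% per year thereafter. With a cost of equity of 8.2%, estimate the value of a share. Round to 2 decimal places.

$215.49

Three-stage DDM. Project D₁…D_6; terminal Gordon value at t=6 with g = 0.012; discount at r = 0.082.
D_1 = 11.6892
D_2 = 13.3958
D_3 = 14.1473
D_4 = 14.9410
D_5 = 15.7792
D_6 = 16.6644
TV_6 = 16.8644/(0.082−0.012) = 240.9196
P₀ = Σ Dₜ/(1+r)ᵗ + TV_6/(1+r)^6 = 215.4850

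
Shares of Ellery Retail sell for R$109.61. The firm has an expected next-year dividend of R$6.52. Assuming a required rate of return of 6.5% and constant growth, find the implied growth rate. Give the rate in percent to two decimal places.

From P₀ = D₁/(r − g), the implied growth is g = r − D₁/P₀.
g = 0.065 − 6.52/109.61 = 0.065 − 0.05948 = 0.00552

0.55%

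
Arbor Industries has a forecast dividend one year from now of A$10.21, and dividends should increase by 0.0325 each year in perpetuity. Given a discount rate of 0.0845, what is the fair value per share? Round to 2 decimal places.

Gordon growth model: P₀ = D₁/(r − g), with D₁ = 10.21 given directly.
P₀ = 10.2100 / (0.0845 − 0.0325) = 10.2100 / 0.052 = 196.3462

A$196.35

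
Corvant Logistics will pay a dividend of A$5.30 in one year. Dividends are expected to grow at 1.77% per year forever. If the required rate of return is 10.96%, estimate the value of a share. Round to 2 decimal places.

A$57.67

Gordon growth model: P₀ = D₁/(r − g), with D₁ = 5.30 given directly.
P₀ = 5.3000 / (0.1096 − 0.0177) = 5.3000 / 0.0919 = 57.6714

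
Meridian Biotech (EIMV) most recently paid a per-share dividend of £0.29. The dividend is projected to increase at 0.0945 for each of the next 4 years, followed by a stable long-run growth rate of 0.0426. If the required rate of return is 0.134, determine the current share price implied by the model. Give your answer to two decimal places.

Two-stage DDM. Project D₁…D_4 at 0.0945, terminal growth 0.0426, discount at r = 0.134.
D_1 = 0.3174
D_2 = 0.3474
D_3 = 0.3802
D_4 = 0.4162
Terminal value at t=4: TV = D_5/(r−g) = 0.4339/(0.134−0.0426) = 4.7471
P₀ = 0.3174/(1+0.134)^1 + 0.3474/(1+0.134)^2 + 0.3802/(1+0.134)^3 + 0.4162/(1+0.134)^4 + 4.7471/(1+0.134)^4 = 3.9331

£3.93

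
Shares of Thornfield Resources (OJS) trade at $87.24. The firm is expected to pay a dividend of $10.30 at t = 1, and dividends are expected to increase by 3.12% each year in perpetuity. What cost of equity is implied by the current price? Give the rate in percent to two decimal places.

14.93%

Rearranging the constant-growth DDM: r = D₁/P₀ + g.
r = 10.3000 / 87.24 + 0.0312 = 0.11807 + 0.0312 = 0.14927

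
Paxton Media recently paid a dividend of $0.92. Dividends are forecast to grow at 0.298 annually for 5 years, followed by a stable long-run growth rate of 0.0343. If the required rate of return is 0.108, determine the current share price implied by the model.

Two-stage DDM. Project D₁…D_5 at 0.298, terminal growth 0.0343, discount at r = 0.108.
D_1 = 1.1942
D_2 = 1.5500
D_3 = 2.0119
D_4 = 2.6115
D_5 = 3.3897
Terminal value at t=5: TV = D_6/(r−g) = 3.5060/(0.108−0.0343) = 47.5708
P₀ = 1.1942/(1+0.108)^1 + 1.5500/(1+0.108)^2 + 2.0119/(1+0.108)^3 + 2.6115/(1+0.108)^4 + 3.3897/(1+0.108)^5 + 47.5708/(1+0.108)^5 = 36.0686

$36.07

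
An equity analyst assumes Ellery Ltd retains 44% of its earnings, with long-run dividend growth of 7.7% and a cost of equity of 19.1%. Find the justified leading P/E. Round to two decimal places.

4.91

Payout ratio b = 1 − 0.44 = 0.56.
Justified leading P/E = b/(r−g) = 0.56/(0.191−0.077) = 4.9123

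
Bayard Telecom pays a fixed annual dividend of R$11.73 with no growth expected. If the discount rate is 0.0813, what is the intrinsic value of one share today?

Zero-growth DDM (perpetuity): P₀ = D/r = 11.73 / 0.0813 = 144.2804

R$144.28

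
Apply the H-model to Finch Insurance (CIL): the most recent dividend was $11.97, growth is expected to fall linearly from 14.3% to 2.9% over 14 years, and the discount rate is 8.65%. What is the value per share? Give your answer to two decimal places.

$380.33

H-model: P₀ = D₀[(1+g_L) + H(g_S−g_L)]/(r−g_L), with H = 14/2 = 7.
P₀ = 11.97 × [(1+0.029) + 7×(0.143−0.029)] / (0.0865−0.029)
   = 11.97 × 1.8270 / 0.0575 = 380.3337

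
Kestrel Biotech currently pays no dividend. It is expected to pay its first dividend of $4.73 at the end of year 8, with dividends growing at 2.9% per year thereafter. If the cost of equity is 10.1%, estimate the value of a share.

$33.50

Deferred-dividend DDM. At t=7 the remaining stream is a growing perpetuity with first payment D_8 = 4.73.
V_7 = D_8/(r−g) = 4.73/(0.101−0.029) = 65.6944
P₀ = V_7/(1+r)^7 = 65.6944/(1+0.101)^7 = 33.4979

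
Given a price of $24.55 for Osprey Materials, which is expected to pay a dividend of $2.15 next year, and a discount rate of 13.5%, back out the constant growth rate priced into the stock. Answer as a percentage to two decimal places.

From P₀ = D₁/(r − g), the implied growth is g = r − D₁/P₀.
g = 0.135 − 2.15/24.55 = 0.135 − 0.08758 = 0.04742

4.74%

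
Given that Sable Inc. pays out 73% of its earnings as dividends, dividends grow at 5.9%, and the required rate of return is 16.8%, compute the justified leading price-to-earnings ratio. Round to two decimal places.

Justified leading P/E = b/(r−g) = 0.73/(0.168−0.059) = 6.6972

6.70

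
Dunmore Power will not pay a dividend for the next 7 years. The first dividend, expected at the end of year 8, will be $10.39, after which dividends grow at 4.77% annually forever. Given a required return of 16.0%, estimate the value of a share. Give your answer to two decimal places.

$32.74

Deferred-dividend DDM. At t=7 the remaining stream is a growing perpetuity with first payment D_8 = 10.39.
V_7 = D_8/(r−g) = 10.39/(0.16−0.0477) = 92.5200
P₀ = V_7/(1+r)^7 = 92.5200/(1+0.16)^7 = 32.7363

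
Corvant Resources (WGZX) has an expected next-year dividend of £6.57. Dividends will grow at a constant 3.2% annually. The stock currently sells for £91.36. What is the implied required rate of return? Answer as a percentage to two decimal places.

10.39%

Rearranging the constant-growth DDM: r = D₁/P₀ + g.
r = 6.5700 / 91.36 + 0.032 = 0.07191 + 0.032 = 0.10391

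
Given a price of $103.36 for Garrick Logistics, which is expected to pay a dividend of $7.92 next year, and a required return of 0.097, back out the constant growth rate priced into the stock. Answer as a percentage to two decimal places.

2.04%

From P₀ = D₁/(r − g), the implied growth is g = r − D₁/P₀.
g = 0.097 − 7.92/103.36 = 0.097 − 0.07663 = 0.02037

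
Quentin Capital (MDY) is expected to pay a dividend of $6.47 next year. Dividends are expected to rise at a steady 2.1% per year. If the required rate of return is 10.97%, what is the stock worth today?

Gordon growth model: P₀ = D₁/(r − g), with D₁ = 6.47 given directly.
P₀ = 6.4700 / (0.1097 − 0.021) = 6.4700 / 0.0887 = 72.9425

$72.94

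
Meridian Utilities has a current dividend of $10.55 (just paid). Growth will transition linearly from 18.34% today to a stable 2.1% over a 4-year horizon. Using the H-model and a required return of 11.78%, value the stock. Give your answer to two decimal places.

$146.68

H-model: P₀ = D₀[(1+g_L) + H(g_S−g_L)]/(r−g_L), with H = 4/2 = 2.
P₀ = 10.55 × [(1+0.021) + 2×(0.1834−0.021)] / (0.1178−0.021)
   = 10.55 × 1.3458 / 0.0968 = 146.6755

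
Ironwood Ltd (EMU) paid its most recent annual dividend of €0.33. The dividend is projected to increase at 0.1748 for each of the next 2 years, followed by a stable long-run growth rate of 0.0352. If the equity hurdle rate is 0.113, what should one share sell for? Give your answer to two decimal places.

€5.61

Two-stage DDM. Project D₁…D_2 at 0.1748, terminal growth 0.0352, discount at r = 0.113.
D_1 = 0.3877
D_2 = 0.4555
Terminal value at t=2: TV = D_3/(r−g) = 0.4715/(0.113−0.0352) = 6.0602
P₀ = 0.3877/(1+0.113)^1 + 0.4555/(1+0.113)^2 + 6.0602/(1+0.113)^2 = 5.6081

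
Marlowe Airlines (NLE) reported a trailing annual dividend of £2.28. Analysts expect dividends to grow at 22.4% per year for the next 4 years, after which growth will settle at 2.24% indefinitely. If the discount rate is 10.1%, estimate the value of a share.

Two-stage DDM. Project D₁…D_4 at 0.224, terminal growth 0.0224, discount at r = 0.101.
D_1 = 2.7907
D_2 = 3.4158
D_3 = 4.1810
D_4 = 5.1175
Terminal value at t=4: TV = D_5/(r−g) = 5.2322/(0.101−0.0224) = 66.5670
P₀ = 2.7907/(1+0.101)^1 + 3.4158/(1+0.101)^2 + 4.1810/(1+0.101)^3 + 5.1175/(1+0.101)^4 + 66.5670/(1+0.101)^4 = 57.2691

£57.27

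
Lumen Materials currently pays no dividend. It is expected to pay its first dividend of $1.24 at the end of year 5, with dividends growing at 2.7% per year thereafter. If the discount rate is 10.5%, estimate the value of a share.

Deferred-dividend DDM. At t=4 the remaining stream is a growing perpetuity with first payment D_5 = 1.24.
V_4 = D_5/(r−g) = 1.24/(0.105−0.027) = 15.8974
P₀ = V_4/(1+r)^4 = 15.8974/(1+0.105)^4 = 10.6630

$10.66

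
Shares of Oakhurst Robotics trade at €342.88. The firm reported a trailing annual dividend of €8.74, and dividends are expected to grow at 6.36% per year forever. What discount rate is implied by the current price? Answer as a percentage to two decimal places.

Rearranging the constant-growth DDM: r = D₁/P₀ + g.
D₁ = 8.74 × (1 + 0.0636) = 9.2959.
r = 9.2959 / 342.88 + 0.0636 = 0.02711 + 0.0636 = 0.09071

9.07%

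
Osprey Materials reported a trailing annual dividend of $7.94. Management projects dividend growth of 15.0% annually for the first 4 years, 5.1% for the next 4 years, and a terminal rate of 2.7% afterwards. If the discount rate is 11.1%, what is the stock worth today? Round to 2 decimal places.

$155.69

Three-stage DDM. Project D₁…D_8; terminal Gordon value at t=8 with g = 0.027; discount at r = 0.111.
D_1 = 9.1310
D_2 = 10.5007
D_3 = 12.0757
D_4 = 13.8871
D_5 = 14.5954
D_6 = 15.3397
D_7 = 16.1220
D_8 = 16.9443
TV_8 = 17.4018/(0.111−0.027) = 207.1638
P₀ = Σ Dₜ/(1+r)ᵗ + TV_8/(1+r)^8 = 155.6915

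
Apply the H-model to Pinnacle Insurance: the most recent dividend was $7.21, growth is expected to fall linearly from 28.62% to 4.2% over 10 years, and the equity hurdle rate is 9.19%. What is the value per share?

H-model: P₀ = D₀[(1+g_L) + H(g_S−g_L)]/(r−g_L), with H = 10/2 = 5.
P₀ = 7.21 × [(1+0.042) + 5×(0.2862−0.042)] / (0.0919−0.042)
   = 7.21 × 2.2630 / 0.0499 = 326.9786

$326.98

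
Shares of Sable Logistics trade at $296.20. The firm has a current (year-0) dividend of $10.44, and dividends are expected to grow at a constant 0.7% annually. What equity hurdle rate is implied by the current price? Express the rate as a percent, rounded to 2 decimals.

4.25%

Rearranging the constant-growth DDM: r = D₁/P₀ + g.
D₁ = 10.44 × (1 + 0.007) = 10.5131.
r = 10.5131 / 296.20 + 0.007 = 0.03549 + 0.007 = 0.04249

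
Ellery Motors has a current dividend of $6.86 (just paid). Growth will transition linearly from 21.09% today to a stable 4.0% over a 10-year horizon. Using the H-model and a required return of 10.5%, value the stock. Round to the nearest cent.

H-model: P₀ = D₀[(1+g_L) + H(g_S−g_L)]/(r−g_L), with H = 10/2 = 5.
P₀ = 6.86 × [(1+0.04) + 5×(0.2109−0.04)] / (0.105−0.04)
   = 6.86 × 1.8945 / 0.065 = 199.9426

$199.94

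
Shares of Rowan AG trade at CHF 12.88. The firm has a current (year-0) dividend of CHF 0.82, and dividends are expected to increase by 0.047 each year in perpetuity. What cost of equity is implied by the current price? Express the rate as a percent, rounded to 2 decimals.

11.37%

Rearranging the constant-growth DDM: r = D₁/P₀ + g.
D₁ = 0.82 × (1 + 0.047) = 0.8585.
r = 0.8585 / 12.88 + 0.047 = 0.06666 + 0.047 = 0.11366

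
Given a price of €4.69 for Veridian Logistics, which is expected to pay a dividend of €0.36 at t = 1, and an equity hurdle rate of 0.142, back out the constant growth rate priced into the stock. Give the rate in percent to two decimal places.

6.52%

From P₀ = D₁/(r − g), the implied growth is g = r − D₁/P₀.
g = 0.142 − 0.36/4.69 = 0.142 − 0.07676 = 0.06524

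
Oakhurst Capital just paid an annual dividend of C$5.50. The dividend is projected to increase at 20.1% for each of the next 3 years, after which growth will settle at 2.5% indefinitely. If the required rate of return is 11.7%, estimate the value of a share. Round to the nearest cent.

Two-stage DDM. Project D₁…D_3 at 0.201, terminal growth 0.025, discount at r = 0.117.
D_1 = 6.6055
D_2 = 7.9332
D_3 = 9.5278
Terminal value at t=3: TV = D_4/(r−g) = 9.7660/(0.117−0.025) = 106.1519
P₀ = 6.6055/(1+0.117)^1 + 7.9332/(1+0.117)^2 + 9.5278/(1+0.117)^3 + 106.1519/(1+0.117)^3 = 95.2756

C$95.28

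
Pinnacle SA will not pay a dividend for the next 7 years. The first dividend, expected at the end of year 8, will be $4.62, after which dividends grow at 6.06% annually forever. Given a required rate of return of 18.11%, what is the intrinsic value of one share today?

$11.96

Deferred-dividend DDM. At t=7 the remaining stream is a growing perpetuity with first payment D_8 = 4.62.
V_7 = D_8/(r−g) = 4.62/(0.1811−0.0606) = 38.3402
P₀ = V_7/(1+r)^7 = 38.3402/(1+0.1811)^7 = 11.9577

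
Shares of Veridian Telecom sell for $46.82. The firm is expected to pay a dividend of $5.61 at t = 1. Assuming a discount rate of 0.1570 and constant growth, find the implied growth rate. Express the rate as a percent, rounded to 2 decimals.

3.72%

From P₀ = D₁/(r − g), the implied growth is g = r − D₁/P₀.
g = 0.157 − 5.61/46.82 = 0.157 − 0.11982 = 0.03718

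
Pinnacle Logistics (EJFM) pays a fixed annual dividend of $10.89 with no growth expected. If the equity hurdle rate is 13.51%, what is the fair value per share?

Zero-growth DDM (perpetuity): P₀ = D/r = 10.89 / 0.1351 = 80.6070

$80.61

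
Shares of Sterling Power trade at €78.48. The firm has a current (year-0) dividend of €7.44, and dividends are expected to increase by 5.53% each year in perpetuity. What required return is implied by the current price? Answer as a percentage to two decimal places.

Rearranging the constant-growth DDM: r = D₁/P₀ + g.
D₁ = 7.44 × (1 + 0.0553) = 7.8514.
r = 7.8514 / 78.48 + 0.0553 = 0.10004 + 0.0553 = 0.15534

15.53%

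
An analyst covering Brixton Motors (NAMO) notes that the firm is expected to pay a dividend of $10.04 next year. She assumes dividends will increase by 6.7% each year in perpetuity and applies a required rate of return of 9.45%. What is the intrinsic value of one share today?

$365.09

Gordon growth model: P₀ = D₁/(r − g), with D₁ = 10.04 given directly.
P₀ = 10.0400 / (0.0945 − 0.067) = 10.0400 / 0.0275 = 365.0909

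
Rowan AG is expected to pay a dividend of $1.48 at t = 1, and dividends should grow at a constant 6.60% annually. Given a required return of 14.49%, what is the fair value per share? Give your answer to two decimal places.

Gordon growth model: P₀ = D₁/(r − g), with D₁ = 1.48 given directly.
P₀ = 1.4800 / (0.1449 − 0.066) = 1.4800 / 0.0789 = 18.7579

$18.76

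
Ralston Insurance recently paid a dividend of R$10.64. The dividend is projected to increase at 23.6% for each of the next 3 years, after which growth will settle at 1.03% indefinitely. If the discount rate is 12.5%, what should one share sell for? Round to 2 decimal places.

Two-stage DDM. Project D₁…D_3 at 0.236, terminal growth 0.0103, discount at r = 0.125.
D_1 = 13.1510
D_2 = 16.2547
D_3 = 20.0908
Terminal value at t=3: TV = D_4/(r−g) = 20.2977/(0.125−0.0103) = 176.9636
P₀ = 13.1510/(1+0.125)^1 + 16.2547/(1+0.125)^2 + 20.0908/(1+0.125)^3 + 176.9636/(1+0.125)^3 = 162.9306

R$162.93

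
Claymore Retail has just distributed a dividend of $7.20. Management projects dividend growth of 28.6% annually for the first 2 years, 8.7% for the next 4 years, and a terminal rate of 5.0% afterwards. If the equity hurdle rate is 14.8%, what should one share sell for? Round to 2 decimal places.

Three-stage DDM. Project D₁…D_6; terminal Gordon value at t=6 with g = 0.05; discount at r = 0.148.
D_1 = 9.2592
D_2 = 11.9073
D_3 = 12.9433
D_4 = 14.0693
D_5 = 15.2934
D_6 = 16.6239
TV_6 = 17.4551/(0.148−0.05) = 178.1131
P₀ = Σ Dₜ/(1+r)ᵗ + TV_6/(1+r)^6 = 126.4999

$126.50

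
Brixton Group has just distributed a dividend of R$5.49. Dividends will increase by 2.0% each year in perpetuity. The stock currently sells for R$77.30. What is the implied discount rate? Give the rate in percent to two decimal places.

9.24%

Rearranging the constant-growth DDM: r = D₁/P₀ + g.
D₁ = 5.49 × (1 + 0.02) = 5.5998.
r = 5.5998 / 77.30 + 0.02 = 0.07244 + 0.02 = 0.09244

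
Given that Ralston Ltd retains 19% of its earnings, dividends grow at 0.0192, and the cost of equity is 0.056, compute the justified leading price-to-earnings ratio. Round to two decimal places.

22.01

Payout ratio b = 1 − 0.19 = 0.81.
Justified leading P/E = b/(r−g) = 0.81/(0.056−0.0192) = 22.0109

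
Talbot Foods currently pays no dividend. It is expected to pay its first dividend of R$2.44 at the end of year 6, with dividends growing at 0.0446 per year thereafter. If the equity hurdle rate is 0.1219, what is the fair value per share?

R$17.76

Deferred-dividend DDM. At t=5 the remaining stream is a growing perpetuity with first payment D_6 = 2.44.
V_5 = D_6/(r−g) = 2.44/(0.1219−0.0446) = 31.5653
P₀ = V_5/(1+r)^5 = 31.5653/(1+0.1219)^5 = 17.7599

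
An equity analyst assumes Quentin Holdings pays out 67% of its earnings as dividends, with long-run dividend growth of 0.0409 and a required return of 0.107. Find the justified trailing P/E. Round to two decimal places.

Justified trailing P/E = b(1+g)/(r−g) = 0.67×(1+0.0409)/(0.107−0.0409) = 10.5507

10.55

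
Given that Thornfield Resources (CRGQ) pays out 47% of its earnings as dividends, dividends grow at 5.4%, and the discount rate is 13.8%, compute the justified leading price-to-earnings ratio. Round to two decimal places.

5.60

Justified leading P/E = b/(r−g) = 0.47/(0.138−0.054) = 5.5952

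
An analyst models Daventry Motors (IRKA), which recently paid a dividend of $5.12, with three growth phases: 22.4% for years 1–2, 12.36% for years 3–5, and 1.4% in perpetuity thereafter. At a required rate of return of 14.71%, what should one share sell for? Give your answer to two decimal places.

$69.81

Three-stage DDM. Project D₁…D_5; terminal Gordon value at t=5 with g = 0.014; discount at r = 0.1471.
D_1 = 6.2669
D_2 = 7.6707
D_3 = 8.6188
D_4 = 9.6840
D_5 = 10.8810
TV_5 = 11.0333/(0.1471−0.014) = 82.8949
P₀ = Σ Dₜ/(1+r)ᵗ + TV_5/(1+r)^5 = 69.8114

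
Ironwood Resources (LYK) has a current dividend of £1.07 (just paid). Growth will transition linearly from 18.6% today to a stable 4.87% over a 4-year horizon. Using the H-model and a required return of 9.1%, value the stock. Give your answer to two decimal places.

£33.47

H-model: P₀ = D₀[(1+g_L) + H(g_S−g_L)]/(r−g_L), with H = 4/2 = 2.
P₀ = 1.07 × [(1+0.0487) + 2×(0.186−0.0487)] / (0.091−0.0487)
   = 1.07 × 1.3233 / 0.0423 = 33.4735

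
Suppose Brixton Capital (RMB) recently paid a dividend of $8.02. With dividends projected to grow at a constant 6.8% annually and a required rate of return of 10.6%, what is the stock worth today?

Gordon growth model: P₀ = D₁/(r − g). D₁ = 8.02 × (1 + 0.068) = 8.5654.
P₀ = 8.5654 / (0.106 − 0.068) = 8.5654 / 0.038 = 225.4042

$225.40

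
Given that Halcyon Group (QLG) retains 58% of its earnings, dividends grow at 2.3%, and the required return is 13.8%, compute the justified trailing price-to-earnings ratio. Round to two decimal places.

Payout ratio b = 1 − 0.58 = 0.42.
Justified trailing P/E = b(1+g)/(r−g) = 0.42×(1+0.023)/(0.138−0.023) = 3.7362

3.74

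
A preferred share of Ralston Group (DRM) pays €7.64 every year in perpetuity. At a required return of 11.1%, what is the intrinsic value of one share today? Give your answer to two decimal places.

€68.83

Zero-growth DDM (perpetuity): P₀ = D/r = 7.64 / 0.111 = 68.8288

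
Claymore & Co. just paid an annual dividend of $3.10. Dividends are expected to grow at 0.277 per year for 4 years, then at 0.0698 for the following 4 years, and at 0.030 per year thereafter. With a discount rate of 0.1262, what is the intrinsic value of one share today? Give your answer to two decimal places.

$79.88

Three-stage DDM. Project D₁…D_8; terminal Gordon value at t=8 with g = 0.03; discount at r = 0.1262.
D_1 = 3.9587
D_2 = 5.0553
D_3 = 6.4556
D_4 = 8.2438
D_5 = 8.8192
D_6 = 9.4348
D_7 = 10.0933
D_8 = 10.7978
TV_8 = 11.1217/(0.1262−0.03) = 115.6106
P₀ = Σ Dₜ/(1+r)ᵗ + TV_8/(1+r)^8 = 79.8784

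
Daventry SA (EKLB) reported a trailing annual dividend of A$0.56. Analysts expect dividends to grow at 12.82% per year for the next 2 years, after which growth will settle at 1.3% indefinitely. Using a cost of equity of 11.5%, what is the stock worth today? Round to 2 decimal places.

Two-stage DDM. Project D₁…D_2 at 0.1282, terminal growth 0.013, discount at r = 0.115.
D_1 = 0.6318
D_2 = 0.7128
Terminal value at t=2: TV = D_3/(r−g) = 0.7221/(0.115−0.013) = 7.0790
P₀ = 0.6318/(1+0.115)^1 + 0.7128/(1+0.115)^2 + 7.0790/(1+0.115)^2 = 6.8340

A$6.83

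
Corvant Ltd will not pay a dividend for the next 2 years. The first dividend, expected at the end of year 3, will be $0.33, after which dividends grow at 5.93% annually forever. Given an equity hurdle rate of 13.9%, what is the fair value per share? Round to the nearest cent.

$3.19

Deferred-dividend DDM. At t=2 the remaining stream is a growing perpetuity with first payment D_3 = 0.33.
V_2 = D_3/(r−g) = 0.33/(0.139−0.0593) = 4.1405
P₀ = V_2/(1+r)^2 = 4.1405/(1+0.139)^2 = 3.1916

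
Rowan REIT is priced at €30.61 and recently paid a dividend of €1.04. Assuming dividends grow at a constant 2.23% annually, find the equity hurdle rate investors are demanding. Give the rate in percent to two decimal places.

5.70%

Rearranging the constant-growth DDM: r = D₁/P₀ + g.
D₁ = 1.04 × (1 + 0.0223) = 1.0632.
r = 1.0632 / 30.61 + 0.0223 = 0.03473 + 0.0223 = 0.05703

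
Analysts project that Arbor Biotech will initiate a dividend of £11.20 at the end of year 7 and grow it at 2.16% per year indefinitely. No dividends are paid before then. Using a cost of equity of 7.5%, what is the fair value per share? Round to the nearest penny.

£135.90

Deferred-dividend DDM. At t=6 the remaining stream is a growing perpetuity with first payment D_7 = 11.20.
V_6 = D_7/(r−g) = 11.20/(0.075−0.0216) = 209.7378
P₀ = V_6/(1+r)^6 = 209.7378/(1+0.075)^6 = 135.9020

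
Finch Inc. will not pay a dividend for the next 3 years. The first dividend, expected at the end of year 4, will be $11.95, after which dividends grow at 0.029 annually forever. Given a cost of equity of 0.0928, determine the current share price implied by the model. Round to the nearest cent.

Deferred-dividend DDM. At t=3 the remaining stream is a growing perpetuity with first payment D_4 = 11.95.
V_3 = D_4/(r−g) = 11.95/(0.0928−0.029) = 187.3041
P₀ = V_3/(1+r)^3 = 187.3041/(1+0.0928)^3 = 143.5242

$143.52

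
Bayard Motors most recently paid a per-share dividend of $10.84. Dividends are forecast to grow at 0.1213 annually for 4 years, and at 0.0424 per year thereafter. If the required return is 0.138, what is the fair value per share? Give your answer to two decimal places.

$153.20

Two-stage DDM. Project D₁…D_4 at 0.1213, terminal growth 0.0424, discount at r = 0.138.
D_1 = 12.1549
D_2 = 13.6293
D_3 = 15.2825
D_4 = 17.1363
Terminal value at t=4: TV = D_5/(r−g) = 17.8629/(0.138−0.0424) = 186.8500
P₀ = 12.1549/(1+0.138)^1 + 13.6293/(1+0.138)^2 + 15.2825/(1+0.138)^3 + 17.1363/(1+0.138)^4 + 186.8500/(1+0.138)^4 = 153.2024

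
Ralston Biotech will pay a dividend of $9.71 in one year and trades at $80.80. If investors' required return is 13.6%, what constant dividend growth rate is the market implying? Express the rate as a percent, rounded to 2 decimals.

From P₀ = D₁/(r − g), the implied growth is g = r − D₁/P₀.
g = 0.136 − 9.71/80.80 = 0.136 − 0.12017 = 0.01583

1.58%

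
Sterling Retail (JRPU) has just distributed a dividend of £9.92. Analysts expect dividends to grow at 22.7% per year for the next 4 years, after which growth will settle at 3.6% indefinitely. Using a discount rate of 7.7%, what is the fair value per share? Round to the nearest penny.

Two-stage DDM. Project D₁…D_4 at 0.227, terminal growth 0.036, discount at r = 0.077.
D_1 = 12.1718
D_2 = 14.9348
D_3 = 18.3251
D_4 = 22.4848
Terminal value at t=4: TV = D_5/(r−g) = 23.2943/(0.077−0.036) = 568.1537
P₀ = 12.1718/(1+0.077)^1 + 14.9348/(1+0.077)^2 + 18.3251/(1+0.077)^3 + 22.4848/(1+0.077)^4 + 568.1537/(1+0.077)^4 = 477.8406

£477.84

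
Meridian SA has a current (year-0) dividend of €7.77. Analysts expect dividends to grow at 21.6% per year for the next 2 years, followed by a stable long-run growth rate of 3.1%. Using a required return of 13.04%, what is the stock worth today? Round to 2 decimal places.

€110.61

Two-stage DDM. Project D₁…D_2 at 0.216, terminal growth 0.031, discount at r = 0.1304.
D_1 = 9.4483
D_2 = 11.4892
Terminal value at t=2: TV = D_3/(r−g) = 11.8453/(0.1304−0.031) = 119.1682
P₀ = 9.4483/(1+0.1304)^1 + 11.4892/(1+0.1304)^2 + 119.1682/(1+0.1304)^2 = 110.6099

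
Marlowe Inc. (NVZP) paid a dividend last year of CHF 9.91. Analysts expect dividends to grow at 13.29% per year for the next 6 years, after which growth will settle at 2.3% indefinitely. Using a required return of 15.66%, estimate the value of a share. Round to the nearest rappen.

Two-stage DDM. Project D₁…D_6 at 0.1329, terminal growth 0.023, discount at r = 0.1566.
D_1 = 11.2270
D_2 = 12.7191
D_3 = 14.4095
D_4 = 16.3245
D_5 = 18.4940
D_6 = 20.9519
Terminal value at t=6: TV = D_7/(r−g) = 21.4338/(0.1566−0.023) = 160.4325
P₀ = 11.2270/(1+0.1566)^1 + 12.7191/(1+0.1566)^2 + 14.4095/(1+0.1566)^3 + 16.3245/(1+0.1566)^4 + 18.4940/(1+0.1566)^5 + 20.9519/(1+0.1566)^6 + 160.4325/(1+0.1566)^6 = 122.3565

CHF 122.36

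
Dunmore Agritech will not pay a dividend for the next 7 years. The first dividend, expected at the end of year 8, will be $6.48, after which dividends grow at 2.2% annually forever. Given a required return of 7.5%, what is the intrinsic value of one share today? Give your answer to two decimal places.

$73.70

Deferred-dividend DDM. At t=7 the remaining stream is a growing perpetuity with first payment D_8 = 6.48.
V_7 = D_8/(r−g) = 6.48/(0.075−0.022) = 122.2642
P₀ = V_7/(1+r)^7 = 122.2642/(1+0.075)^7 = 73.6953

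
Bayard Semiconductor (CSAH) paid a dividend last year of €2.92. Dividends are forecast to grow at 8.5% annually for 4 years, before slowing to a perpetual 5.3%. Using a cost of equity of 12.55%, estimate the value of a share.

€47.29

Two-stage DDM. Project D₁…D_4 at 0.085, terminal growth 0.053, discount at r = 0.1255.
D_1 = 3.1682
D_2 = 3.4375
D_3 = 3.7297
D_4 = 4.0467
Terminal value at t=4: TV = D_5/(r−g) = 4.2612/(0.1255−0.053) = 58.7749
P₀ = 3.1682/(1+0.1255)^1 + 3.4375/(1+0.1255)^2 + 3.7297/(1+0.1255)^3 + 4.0467/(1+0.1255)^4 + 58.7749/(1+0.1255)^4 = 47.2941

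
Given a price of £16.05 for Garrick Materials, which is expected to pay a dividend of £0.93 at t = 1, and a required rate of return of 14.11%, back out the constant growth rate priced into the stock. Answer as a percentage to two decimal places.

8.32%

From P₀ = D₁/(r − g), the implied growth is g = r − D₁/P₀.
g = 0.1411 − 0.93/16.05 = 0.1411 − 0.05794 = 0.08316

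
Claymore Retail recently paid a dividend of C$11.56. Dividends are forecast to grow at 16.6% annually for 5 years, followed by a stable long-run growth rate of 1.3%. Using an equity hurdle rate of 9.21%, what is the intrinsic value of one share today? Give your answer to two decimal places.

C$276.03

Two-stage DDM. Project D₁…D_5 at 0.166, terminal growth 0.013, discount at r = 0.0921.
D_1 = 13.4790
D_2 = 15.7165
D_3 = 18.3254
D_4 = 21.3674
D_5 = 24.9144
Terminal value at t=5: TV = D_6/(r−g) = 25.2383/(0.0921−0.013) = 319.0682
P₀ = 13.4790/(1+0.0921)^1 + 15.7165/(1+0.0921)^2 + 18.3254/(1+0.0921)^3 + 21.3674/(1+0.0921)^4 + 24.9144/(1+0.0921)^5 + 319.0682/(1+0.0921)^5 = 276.0338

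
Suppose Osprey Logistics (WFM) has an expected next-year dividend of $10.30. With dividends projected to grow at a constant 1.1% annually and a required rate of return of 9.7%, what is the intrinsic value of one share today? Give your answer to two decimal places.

$119.77

Gordon growth model: P₀ = D₁/(r − g), with D₁ = 10.30 given directly.
P₀ = 10.3000 / (0.097 − 0.011) = 10.3000 / 0.086 = 119.7674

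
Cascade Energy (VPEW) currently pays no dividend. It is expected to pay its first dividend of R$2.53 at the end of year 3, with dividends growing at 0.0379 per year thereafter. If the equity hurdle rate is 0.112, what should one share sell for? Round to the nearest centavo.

R$27.61

Deferred-dividend DDM. At t=2 the remaining stream is a growing perpetuity with first payment D_3 = 2.53.
V_2 = D_3/(r−g) = 2.53/(0.112−0.0379) = 34.1430
P₀ = V_2/(1+r)^2 = 34.1430/(1+0.112)^2 = 27.6117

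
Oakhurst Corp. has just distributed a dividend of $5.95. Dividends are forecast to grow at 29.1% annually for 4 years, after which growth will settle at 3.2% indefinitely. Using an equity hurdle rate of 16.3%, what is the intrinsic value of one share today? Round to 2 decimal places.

$102.28

Two-stage DDM. Project D₁…D_4 at 0.291, terminal growth 0.032, discount at r = 0.163.
D_1 = 7.6814
D_2 = 9.9168
D_3 = 12.8025
D_4 = 16.5281
Terminal value at t=4: TV = D_5/(r−g) = 17.0570/(0.163−0.032) = 130.2058
P₀ = 7.6814/(1+0.163)^1 + 9.9168/(1+0.163)^2 + 12.8025/(1+0.163)^3 + 16.5281/(1+0.163)^4 + 130.2058/(1+0.163)^4 = 102.2822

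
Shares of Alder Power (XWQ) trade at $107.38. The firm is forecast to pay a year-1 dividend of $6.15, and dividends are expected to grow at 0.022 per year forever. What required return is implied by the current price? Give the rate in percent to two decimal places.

7.93%

Rearranging the constant-growth DDM: r = D₁/P₀ + g.
r = 6.1500 / 107.38 + 0.022 = 0.05727 + 0.022 = 0.07927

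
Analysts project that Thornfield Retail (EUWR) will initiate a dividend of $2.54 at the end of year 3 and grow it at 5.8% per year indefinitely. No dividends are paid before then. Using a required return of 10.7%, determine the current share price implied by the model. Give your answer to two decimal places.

Deferred-dividend DDM. At t=2 the remaining stream is a growing perpetuity with first payment D_3 = 2.54.
V_2 = D_3/(r−g) = 2.54/(0.107−0.058) = 51.8367
P₀ = V_2/(1+r)^2 = 51.8367/(1+0.107)^2 = 42.3002

$42.30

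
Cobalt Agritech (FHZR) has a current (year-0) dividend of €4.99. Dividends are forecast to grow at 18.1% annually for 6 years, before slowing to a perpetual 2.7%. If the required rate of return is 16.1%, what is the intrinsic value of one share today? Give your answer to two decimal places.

€74.17

Two-stage DDM. Project D₁…D_6 at 0.181, terminal growth 0.027, discount at r = 0.161.
D_1 = 5.8932
D_2 = 6.9599
D_3 = 8.2196
D_4 = 9.7073
D_5 = 11.4644
D_6 = 13.5394
Terminal value at t=6: TV = D_7/(r−g) = 13.9050/(0.161−0.027) = 103.7685
P₀ = 5.8932/(1+0.161)^1 + 6.9599/(1+0.161)^2 + 8.2196/(1+0.161)^3 + 9.7073/(1+0.161)^4 + 11.4644/(1+0.161)^5 + 13.5394/(1+0.161)^6 + 103.7685/(1+0.161)^6 = 74.1692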